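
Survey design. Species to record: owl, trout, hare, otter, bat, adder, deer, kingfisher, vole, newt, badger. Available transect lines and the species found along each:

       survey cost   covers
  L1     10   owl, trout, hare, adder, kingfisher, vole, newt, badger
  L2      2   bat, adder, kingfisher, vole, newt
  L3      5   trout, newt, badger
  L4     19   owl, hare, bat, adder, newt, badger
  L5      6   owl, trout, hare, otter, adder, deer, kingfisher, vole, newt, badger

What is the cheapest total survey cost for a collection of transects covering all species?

8

L2, L5 cover every species at survey cost 2 + 6 = 8.
Any cover uses at least 2 transects; among all covering selections none totals below 8.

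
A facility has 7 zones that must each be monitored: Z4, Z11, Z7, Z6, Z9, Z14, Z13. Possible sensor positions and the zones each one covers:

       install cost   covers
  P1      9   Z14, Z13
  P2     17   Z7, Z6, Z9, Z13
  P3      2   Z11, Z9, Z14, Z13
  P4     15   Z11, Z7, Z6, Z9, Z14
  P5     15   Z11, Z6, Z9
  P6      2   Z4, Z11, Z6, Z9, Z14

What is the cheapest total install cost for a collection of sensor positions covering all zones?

P2, P6 cover every zone at install cost 17 + 2 = 19.
Any cover uses at least 2 sensor positions; among all covering selections none totals below 19.

19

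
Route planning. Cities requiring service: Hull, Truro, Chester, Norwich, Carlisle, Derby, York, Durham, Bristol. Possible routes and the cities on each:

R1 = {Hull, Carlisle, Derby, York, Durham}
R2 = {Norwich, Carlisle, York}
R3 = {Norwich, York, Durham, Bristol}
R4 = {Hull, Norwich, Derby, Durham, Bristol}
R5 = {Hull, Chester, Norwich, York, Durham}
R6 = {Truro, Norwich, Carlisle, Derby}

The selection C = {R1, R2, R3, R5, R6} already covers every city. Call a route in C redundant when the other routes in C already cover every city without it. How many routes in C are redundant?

Drop R1: the rest still cover every city — redundant.
Drop R2: the rest still cover every city — redundant.
Drop R3: Bristol uncovered — not redundant.
Drop R5: Chester uncovered — not redundant.
Drop R6: Truro uncovered — not redundant.
2 redundant: R1, R2.

2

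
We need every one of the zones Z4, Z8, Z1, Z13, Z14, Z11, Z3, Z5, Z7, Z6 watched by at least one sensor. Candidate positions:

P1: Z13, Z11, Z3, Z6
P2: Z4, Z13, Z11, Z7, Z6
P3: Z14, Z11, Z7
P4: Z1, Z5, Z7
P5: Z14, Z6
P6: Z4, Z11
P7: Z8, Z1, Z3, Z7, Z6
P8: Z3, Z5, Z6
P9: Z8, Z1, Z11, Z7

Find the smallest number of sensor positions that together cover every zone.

P2, P3, P4, P7 together cover {Z4, Z8, Z1, Z13, Z14, Z11, Z3, Z5, Z7, Z6} — every zone.
No 3 of the 9 sensor positions cover everything (all 84 triples fall short), so 4 is minimum.

4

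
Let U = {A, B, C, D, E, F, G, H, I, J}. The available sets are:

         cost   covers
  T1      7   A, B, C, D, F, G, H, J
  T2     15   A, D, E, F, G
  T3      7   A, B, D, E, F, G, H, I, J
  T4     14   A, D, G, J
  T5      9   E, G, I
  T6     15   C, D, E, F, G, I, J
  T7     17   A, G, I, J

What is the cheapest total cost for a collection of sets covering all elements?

14

T1, T3 cover every element at cost 7 + 7 = 14.
Any cover uses at least 2 sets; among all covering selections none totals below 14.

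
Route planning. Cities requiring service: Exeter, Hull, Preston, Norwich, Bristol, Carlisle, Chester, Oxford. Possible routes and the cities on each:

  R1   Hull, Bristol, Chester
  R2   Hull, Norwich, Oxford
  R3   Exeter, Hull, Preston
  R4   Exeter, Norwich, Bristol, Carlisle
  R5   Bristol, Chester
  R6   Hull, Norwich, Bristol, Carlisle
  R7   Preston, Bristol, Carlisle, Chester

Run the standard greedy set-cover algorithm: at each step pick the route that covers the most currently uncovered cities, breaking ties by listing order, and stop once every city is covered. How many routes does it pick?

Pick 1: R4 covers 4 new cities (Exeter, Norwich, Bristol, Carlisle).
Pick 2: R1 covers 2 new cities (Hull, Chester).
Pick 3: R2 covers 1 new cities (Oxford).
Pick 4: R3 covers 1 new cities (Preston).
Greedy uses 4 routes. (The true minimum is 3.)

4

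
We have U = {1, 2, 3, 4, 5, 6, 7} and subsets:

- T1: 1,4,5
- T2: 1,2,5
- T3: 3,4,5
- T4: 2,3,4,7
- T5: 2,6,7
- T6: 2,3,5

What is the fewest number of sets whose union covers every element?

T1, T3, T5 together cover {1, 2, 3, 4, 5, 6, 7} — every element.
No 2 of the 6 sets cover everything (all 15 pairs fall short), so 3 is minimum.

3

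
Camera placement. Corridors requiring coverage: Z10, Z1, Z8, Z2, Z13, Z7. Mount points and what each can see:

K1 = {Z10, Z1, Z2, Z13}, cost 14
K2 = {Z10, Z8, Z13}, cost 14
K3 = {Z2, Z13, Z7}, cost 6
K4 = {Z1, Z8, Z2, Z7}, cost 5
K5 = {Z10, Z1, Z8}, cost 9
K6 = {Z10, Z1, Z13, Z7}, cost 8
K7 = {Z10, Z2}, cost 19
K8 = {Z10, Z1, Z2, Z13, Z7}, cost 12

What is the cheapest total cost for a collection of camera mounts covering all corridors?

K4, K6 cover every corridor at cost 5 + 8 = 13.
Any cover uses at least 2 camera mounts; among all covering selections none totals below 13.

13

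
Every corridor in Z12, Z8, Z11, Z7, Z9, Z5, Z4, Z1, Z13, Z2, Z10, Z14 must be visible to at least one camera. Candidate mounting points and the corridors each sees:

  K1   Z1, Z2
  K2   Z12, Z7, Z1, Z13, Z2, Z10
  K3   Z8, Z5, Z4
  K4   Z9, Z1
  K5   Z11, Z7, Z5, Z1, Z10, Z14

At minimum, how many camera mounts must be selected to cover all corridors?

4

K2, K3, K4, K5 together cover {Z12, Z8, Z11, Z7, Z9, Z5, Z4, Z1, Z13, Z2, Z10, Z14} — every corridor.
No 3 of the 5 camera mounts cover everything (all 10 triples fall short), so 4 is minimum.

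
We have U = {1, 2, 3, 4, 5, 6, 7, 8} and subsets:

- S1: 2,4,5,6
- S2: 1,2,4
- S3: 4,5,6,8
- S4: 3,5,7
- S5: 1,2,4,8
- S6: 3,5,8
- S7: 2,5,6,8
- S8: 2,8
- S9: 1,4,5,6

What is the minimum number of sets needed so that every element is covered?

S1, S4, S5 together cover {1, 2, 3, 4, 5, 6, 7, 8} — every element.
No 2 of the 9 sets cover everything (all 36 pairs fall short), so 3 is minimum.

3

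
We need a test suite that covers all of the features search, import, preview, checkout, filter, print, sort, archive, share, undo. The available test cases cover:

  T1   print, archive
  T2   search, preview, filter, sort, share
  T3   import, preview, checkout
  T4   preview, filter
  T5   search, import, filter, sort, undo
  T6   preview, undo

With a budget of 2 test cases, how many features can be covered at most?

7

Choosing T1, T2 covers {search, preview, filter, print, sort, archive, share} — 7 features.
No choice of 2 test cases does better; here import, checkout, undo are left uncovered.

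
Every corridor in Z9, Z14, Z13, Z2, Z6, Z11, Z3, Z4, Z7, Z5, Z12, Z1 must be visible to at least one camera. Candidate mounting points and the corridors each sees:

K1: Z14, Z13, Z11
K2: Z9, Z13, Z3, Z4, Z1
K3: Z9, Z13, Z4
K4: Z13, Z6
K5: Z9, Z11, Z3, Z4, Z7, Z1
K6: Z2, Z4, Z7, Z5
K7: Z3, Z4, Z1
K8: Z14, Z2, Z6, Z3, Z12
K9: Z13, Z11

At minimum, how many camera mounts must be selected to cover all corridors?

4

K1, K2, K6, K8 together cover {Z9, Z14, Z13, Z2, Z6, Z11, Z3, Z4, Z7, Z5, Z12, Z1} — every corridor.
No 3 of the 9 camera mounts cover everything (all 84 triples fall short), so 4 is minimum.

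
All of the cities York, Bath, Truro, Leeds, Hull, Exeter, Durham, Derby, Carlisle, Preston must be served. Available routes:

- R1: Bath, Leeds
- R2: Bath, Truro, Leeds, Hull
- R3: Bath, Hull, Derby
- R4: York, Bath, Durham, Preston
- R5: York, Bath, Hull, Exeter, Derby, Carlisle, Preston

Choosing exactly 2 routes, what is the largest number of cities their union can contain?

9

Choosing R2, R5 covers {York, Bath, Truro, Leeds, Hull, Exeter, Derby, Carlisle, Preston} — 9 cities.
No choice of 2 routes does better; here Durham is left uncovered.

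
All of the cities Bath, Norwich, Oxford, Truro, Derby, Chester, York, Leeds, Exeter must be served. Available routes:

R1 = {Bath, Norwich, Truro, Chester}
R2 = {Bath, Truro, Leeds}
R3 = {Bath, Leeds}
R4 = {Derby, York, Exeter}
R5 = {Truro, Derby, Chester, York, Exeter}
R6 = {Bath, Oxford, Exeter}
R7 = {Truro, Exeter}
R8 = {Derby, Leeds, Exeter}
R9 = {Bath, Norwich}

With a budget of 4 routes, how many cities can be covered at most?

Choosing R1, R2, R4, R6 covers {Bath, Norwich, Oxford, Truro, Derby, Chester, York, Leeds, Exeter} — 9 cities.
That is all 9 cities.

9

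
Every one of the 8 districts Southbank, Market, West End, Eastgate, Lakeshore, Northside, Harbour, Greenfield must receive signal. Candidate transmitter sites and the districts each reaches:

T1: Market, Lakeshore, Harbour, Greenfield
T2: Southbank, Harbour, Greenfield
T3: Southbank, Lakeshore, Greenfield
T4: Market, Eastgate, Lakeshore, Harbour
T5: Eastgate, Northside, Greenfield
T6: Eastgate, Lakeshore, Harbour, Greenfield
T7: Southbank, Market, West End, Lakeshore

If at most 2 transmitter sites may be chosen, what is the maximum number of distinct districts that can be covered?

7

Choosing T5, T7 covers {Southbank, Market, West End, Eastgate, Lakeshore, Northside, Greenfield} — 7 districts.
No choice of 2 transmitter sites does better; here Harbour is left uncovered.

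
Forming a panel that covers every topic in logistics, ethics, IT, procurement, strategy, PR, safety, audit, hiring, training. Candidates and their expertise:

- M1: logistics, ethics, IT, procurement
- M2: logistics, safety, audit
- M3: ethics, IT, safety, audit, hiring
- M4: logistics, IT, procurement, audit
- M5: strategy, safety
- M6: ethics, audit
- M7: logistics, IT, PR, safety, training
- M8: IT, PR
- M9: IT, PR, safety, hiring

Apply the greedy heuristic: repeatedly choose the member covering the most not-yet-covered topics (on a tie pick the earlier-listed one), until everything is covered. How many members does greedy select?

Pick 1: M3 covers 5 new topics (ethics, IT, safety, audit, hiring).
Pick 2: M7 covers 3 new topics (logistics, PR, training).
Pick 3: M1 covers 1 new topics (procurement).
Pick 4: M5 covers 1 new topics (strategy).
Greedy uses 4 members.

4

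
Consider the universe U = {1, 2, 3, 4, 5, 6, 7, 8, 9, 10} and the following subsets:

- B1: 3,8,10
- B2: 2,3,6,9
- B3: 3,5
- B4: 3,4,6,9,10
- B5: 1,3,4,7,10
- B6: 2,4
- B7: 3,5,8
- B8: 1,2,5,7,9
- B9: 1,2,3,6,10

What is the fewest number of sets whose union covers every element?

3

B1, B4, B8 together cover {1, 2, 3, 4, 5, 6, 7, 8, 9, 10} — every element.
No 2 of the 9 sets cover everything (all 36 pairs fall short), so 3 is minimum.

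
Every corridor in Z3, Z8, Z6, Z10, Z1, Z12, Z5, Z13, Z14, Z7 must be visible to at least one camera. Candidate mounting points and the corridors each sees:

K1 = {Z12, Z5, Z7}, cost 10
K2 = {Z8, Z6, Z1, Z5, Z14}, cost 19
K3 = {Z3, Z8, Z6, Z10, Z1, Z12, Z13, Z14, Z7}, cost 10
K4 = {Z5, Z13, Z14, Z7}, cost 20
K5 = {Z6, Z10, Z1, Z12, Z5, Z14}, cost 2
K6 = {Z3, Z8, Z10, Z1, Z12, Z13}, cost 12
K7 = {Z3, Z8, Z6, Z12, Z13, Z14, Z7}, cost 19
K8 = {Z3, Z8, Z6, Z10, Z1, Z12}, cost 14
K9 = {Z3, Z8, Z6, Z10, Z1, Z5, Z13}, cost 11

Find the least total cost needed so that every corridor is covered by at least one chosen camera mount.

12

K3, K5 cover every corridor at cost 10 + 2 = 12.
Any cover uses at least 2 camera mounts; among all covering selections none totals below 12.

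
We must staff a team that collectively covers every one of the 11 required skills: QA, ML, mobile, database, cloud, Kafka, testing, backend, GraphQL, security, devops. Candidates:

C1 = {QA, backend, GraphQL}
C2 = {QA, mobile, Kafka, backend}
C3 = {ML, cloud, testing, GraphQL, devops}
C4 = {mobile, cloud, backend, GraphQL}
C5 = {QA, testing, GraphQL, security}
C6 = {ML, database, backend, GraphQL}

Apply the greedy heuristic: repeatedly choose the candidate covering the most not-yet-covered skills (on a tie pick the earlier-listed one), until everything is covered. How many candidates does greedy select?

4

Pick 1: C3 covers 5 new skills (ML, cloud, testing, GraphQL, devops).
Pick 2: C2 covers 4 new skills (QA, mobile, Kafka, backend).
Pick 3: C5 covers 1 new skills (security).
Pick 4: C6 covers 1 new skills (database).
Greedy uses 4 candidates.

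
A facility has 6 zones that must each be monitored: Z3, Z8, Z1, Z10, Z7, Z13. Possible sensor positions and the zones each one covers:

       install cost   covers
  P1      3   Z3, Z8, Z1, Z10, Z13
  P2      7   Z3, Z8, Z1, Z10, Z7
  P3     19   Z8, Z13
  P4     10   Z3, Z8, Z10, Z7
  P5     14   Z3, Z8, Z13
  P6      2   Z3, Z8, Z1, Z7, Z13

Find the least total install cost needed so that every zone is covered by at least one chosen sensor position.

P1, P6 cover every zone at install cost 3 + 2 = 5.
Any cover uses at least 2 sensor positions; among all covering selections none totals below 5.

5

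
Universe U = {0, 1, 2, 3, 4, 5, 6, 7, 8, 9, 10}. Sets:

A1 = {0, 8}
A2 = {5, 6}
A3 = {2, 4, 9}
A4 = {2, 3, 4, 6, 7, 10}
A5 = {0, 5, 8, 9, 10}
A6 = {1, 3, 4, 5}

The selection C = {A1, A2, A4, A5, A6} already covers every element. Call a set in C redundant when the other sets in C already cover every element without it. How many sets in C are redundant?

Drop A1: the rest still cover every element — redundant.
Drop A2: the rest still cover every element — redundant.
Drop A4: 2, 7 uncovered — not redundant.
Drop A5: 9 uncovered — not redundant.
Drop A6: 1 uncovered — not redundant.
2 redundant: A1, A2.

2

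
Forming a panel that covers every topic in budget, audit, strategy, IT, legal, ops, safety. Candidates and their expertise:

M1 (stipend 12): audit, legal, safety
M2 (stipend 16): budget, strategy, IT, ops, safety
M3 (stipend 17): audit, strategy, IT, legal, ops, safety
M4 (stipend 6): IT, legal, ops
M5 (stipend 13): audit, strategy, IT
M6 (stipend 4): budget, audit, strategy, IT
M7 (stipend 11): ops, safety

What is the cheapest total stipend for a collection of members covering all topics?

21

M3, M6 cover every topic at stipend 17 + 4 = 21.
Any cover uses at least 2 members; among all covering selections none totals below 21.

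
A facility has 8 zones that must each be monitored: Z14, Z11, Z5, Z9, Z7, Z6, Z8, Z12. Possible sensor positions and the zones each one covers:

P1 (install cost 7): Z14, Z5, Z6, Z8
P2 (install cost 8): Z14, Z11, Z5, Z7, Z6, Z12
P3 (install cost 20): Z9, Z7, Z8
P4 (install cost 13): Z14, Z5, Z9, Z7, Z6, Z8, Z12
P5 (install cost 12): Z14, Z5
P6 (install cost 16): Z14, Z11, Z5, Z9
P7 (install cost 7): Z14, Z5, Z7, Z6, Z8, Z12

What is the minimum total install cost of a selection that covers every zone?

21

P2, P4 cover every zone at install cost 8 + 13 = 21.
Any cover uses at least 2 sensor positions; among all covering selections none totals below 21.
Greedy by coverage-per-install cost would pick P7, P2, P4 for 28 — worse than the optimum 21.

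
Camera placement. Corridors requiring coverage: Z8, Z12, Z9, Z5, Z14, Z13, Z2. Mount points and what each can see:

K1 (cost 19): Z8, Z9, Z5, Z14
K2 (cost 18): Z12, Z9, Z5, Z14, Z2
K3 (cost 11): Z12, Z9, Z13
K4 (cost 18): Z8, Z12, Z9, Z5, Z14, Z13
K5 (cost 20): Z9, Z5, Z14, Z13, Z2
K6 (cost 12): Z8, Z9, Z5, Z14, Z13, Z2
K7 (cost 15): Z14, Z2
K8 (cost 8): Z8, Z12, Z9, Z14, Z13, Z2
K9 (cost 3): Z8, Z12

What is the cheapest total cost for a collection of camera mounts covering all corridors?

K6, K9 cover every corridor at cost 12 + 3 = 15.
Any cover uses at least 2 camera mounts; among all covering selections none totals below 15.
Greedy by coverage-per-cost would pick K8, K6 for 20 — worse than the optimum 15.

15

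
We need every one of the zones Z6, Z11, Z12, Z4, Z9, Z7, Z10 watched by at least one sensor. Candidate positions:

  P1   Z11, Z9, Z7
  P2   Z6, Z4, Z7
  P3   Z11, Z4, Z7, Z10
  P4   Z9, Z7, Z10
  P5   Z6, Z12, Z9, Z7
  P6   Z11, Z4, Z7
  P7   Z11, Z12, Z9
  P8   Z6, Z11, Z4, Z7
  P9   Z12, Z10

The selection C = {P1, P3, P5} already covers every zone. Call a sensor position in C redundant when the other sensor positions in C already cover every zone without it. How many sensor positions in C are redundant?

1

Drop P1: the rest still cover every zone — redundant.
Drop P3: Z4, Z10 uncovered — not redundant.
Drop P5: Z6, Z12 uncovered — not redundant.
1 redundant: P1.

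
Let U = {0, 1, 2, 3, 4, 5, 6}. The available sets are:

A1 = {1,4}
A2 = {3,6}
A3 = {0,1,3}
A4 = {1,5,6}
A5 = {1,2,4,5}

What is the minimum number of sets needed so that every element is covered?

A2, A3, A5 together cover {0, 1, 2, 3, 4, 5, 6} — every element.
No 2 of the 5 sets cover everything (all 10 pairs fall short), so 3 is minimum.

3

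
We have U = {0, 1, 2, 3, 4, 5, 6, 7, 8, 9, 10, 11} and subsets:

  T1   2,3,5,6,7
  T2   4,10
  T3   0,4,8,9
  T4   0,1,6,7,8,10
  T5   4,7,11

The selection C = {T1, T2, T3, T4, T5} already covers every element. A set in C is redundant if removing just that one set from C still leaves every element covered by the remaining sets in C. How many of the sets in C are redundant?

Drop T1: 2, 3, 5 uncovered — not redundant.
Drop T2: the rest still cover every element — redundant.
Drop T3: 9 uncovered — not redundant.
Drop T4: 1 uncovered — not redundant.
Drop T5: 11 uncovered — not redundant.
1 redundant: T2.

1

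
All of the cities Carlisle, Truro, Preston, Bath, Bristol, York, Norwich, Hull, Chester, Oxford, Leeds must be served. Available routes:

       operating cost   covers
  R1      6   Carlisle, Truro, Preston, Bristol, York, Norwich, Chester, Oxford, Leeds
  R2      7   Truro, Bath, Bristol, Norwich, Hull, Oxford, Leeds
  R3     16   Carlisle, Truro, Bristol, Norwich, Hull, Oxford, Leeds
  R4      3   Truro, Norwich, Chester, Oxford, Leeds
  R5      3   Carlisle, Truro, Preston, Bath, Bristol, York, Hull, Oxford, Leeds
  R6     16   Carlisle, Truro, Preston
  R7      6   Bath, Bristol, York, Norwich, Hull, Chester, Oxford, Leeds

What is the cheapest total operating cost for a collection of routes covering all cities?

6

R4, R5 cover every city at operating cost 3 + 3 = 6.
Any cover uses at least 2 routes; among all covering selections none totals below 6.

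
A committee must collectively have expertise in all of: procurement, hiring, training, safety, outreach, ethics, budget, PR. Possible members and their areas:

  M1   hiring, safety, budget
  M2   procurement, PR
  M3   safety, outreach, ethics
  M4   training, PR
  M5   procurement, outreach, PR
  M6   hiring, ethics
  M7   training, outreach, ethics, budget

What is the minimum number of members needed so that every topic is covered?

M1, M2, M7 together cover {procurement, hiring, training, safety, outreach, ethics, budget, PR} — every topic.
No 2 of the 7 members cover everything (all 21 pairs fall short), so 3 is minimum.

3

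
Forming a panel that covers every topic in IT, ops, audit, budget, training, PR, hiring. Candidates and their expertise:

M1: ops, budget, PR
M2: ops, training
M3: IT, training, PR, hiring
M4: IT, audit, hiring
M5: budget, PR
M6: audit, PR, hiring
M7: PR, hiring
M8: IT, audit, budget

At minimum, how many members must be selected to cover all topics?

3

M1, M2, M4 together cover {IT, ops, audit, budget, training, PR, hiring} — every topic.
No 2 of the 8 members cover everything (all 28 pairs fall short), so 3 is minimum.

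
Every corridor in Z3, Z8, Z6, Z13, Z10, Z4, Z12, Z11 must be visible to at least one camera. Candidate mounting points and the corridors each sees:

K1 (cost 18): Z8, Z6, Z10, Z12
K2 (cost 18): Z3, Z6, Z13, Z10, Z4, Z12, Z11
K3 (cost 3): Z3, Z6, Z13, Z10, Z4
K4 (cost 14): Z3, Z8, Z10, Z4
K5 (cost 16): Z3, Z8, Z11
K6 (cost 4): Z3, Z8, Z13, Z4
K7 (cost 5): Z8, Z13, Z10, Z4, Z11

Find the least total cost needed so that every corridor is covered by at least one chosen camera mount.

22

K2, K6 cover every corridor at cost 18 + 4 = 22.
Any cover uses at least 2 camera mounts; among all covering selections none totals below 22.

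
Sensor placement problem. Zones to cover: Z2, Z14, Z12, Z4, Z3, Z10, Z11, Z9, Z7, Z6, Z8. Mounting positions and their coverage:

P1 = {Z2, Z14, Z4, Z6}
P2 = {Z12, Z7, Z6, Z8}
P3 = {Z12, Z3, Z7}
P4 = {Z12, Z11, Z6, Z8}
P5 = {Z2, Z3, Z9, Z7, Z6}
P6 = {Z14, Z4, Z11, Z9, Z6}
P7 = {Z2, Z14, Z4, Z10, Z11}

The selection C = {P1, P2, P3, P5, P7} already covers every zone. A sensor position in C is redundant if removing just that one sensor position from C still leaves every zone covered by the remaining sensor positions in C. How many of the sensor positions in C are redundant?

2

Drop P1: the rest still cover every zone — redundant.
Drop P2: Z8 uncovered — not redundant.
Drop P3: the rest still cover every zone — redundant.
Drop P5: Z9 uncovered — not redundant.
Drop P7: Z10, Z11 uncovered — not redundant.
2 redundant: P1, P3.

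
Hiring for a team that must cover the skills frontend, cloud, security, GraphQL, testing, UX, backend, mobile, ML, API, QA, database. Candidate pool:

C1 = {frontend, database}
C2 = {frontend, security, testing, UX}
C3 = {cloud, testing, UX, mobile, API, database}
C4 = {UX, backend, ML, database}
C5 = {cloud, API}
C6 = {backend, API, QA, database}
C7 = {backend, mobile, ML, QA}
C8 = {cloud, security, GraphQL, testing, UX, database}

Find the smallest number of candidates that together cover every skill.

4

C1, C3, C7, C8 together cover {frontend, cloud, security, GraphQL, testing, UX, backend, mobile, ML, API, QA, database} — every skill.
No 3 of the 8 candidates cover everything (all 56 triples fall short), so 4 is minimum.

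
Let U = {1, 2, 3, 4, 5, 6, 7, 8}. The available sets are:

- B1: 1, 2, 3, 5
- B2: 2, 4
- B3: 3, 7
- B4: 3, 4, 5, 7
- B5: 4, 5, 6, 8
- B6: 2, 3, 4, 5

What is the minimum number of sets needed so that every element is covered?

3

B1, B3, B5 together cover {1, 2, 3, 4, 5, 6, 7, 8} — every element.
No 2 of the 6 sets cover everything (all 15 pairs fall short), so 3 is minimum.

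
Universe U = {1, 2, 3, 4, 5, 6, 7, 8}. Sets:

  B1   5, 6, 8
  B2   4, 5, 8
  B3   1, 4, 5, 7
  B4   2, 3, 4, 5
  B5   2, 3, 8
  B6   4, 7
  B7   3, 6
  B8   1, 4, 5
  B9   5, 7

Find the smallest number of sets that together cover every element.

3

B1, B3, B4 together cover {1, 2, 3, 4, 5, 6, 7, 8} — every element.
No 2 of the 9 sets cover everything (all 36 pairs fall short), so 3 is minimum.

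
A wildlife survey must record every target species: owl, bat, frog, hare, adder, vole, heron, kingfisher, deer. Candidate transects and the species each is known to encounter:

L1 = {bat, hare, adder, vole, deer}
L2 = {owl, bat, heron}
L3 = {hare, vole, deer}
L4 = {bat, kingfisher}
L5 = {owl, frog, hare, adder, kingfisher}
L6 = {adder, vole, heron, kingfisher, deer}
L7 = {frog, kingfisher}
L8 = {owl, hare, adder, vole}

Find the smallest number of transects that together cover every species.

3

L1, L2, L5 together cover {owl, bat, frog, hare, adder, vole, heron, kingfisher, deer} — every species.
No 2 of the 8 transects cover everything (all 28 pairs fall short), so 3 is minimum.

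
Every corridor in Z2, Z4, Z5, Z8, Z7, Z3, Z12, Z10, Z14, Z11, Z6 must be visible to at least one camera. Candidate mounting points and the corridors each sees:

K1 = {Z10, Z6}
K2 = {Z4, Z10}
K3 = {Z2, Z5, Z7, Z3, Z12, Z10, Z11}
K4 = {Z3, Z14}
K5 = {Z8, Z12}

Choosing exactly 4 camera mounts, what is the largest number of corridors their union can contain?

10

Choosing K1, K2, K3, K4 covers {Z2, Z4, Z5, Z7, Z3, Z12, Z10, Z14, Z11, Z6} — 10 corridors.
No choice of 4 camera mounts does better; here Z8 is left uncovered.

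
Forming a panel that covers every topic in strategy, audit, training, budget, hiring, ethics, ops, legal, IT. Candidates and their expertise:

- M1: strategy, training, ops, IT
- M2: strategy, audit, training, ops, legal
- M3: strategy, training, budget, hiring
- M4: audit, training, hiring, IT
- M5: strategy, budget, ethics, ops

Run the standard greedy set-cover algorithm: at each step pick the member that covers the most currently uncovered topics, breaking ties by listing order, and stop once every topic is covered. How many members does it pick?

4

Pick 1: M2 covers 5 new topics (strategy, audit, training, ops, legal).
Pick 2: M3 covers 2 new topics (budget, hiring).
Pick 3: M1 covers 1 new topics (IT).
Pick 4: M5 covers 1 new topics (ethics).
Greedy uses 4 members. (The true minimum is 3.)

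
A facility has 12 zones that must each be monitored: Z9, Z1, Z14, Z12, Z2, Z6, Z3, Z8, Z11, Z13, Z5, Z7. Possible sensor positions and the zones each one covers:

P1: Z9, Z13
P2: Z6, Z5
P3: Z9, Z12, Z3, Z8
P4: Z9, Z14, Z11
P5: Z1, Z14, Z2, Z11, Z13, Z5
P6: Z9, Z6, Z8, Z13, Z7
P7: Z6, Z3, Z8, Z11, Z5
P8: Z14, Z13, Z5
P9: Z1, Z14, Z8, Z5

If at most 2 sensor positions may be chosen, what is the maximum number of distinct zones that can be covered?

Choosing P3, P5 covers {Z9, Z1, Z14, Z12, Z2, Z3, Z8, Z11, Z13, Z5} — 10 zones.
No choice of 2 sensor positions does better; here Z6, Z7 are left uncovered.

10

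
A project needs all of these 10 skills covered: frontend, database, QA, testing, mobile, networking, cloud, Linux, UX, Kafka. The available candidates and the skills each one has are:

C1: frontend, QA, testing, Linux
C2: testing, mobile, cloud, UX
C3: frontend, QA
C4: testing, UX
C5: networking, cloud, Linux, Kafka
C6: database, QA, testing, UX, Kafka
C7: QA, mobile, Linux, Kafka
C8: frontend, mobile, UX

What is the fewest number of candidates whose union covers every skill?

C5, C6, C8 together cover {frontend, database, QA, testing, mobile, networking, cloud, Linux, UX, Kafka} — every skill.
No 2 of the 8 candidates cover everything (all 28 pairs fall short), so 3 is minimum.

3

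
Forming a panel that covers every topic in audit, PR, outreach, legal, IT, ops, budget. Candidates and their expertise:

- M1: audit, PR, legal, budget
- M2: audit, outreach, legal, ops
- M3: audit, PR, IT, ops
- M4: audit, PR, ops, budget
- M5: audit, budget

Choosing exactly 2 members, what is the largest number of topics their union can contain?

Choosing M1, M2 covers {audit, PR, outreach, legal, ops, budget} — 6 topics.
No choice of 2 members does better; here IT is left uncovered.

6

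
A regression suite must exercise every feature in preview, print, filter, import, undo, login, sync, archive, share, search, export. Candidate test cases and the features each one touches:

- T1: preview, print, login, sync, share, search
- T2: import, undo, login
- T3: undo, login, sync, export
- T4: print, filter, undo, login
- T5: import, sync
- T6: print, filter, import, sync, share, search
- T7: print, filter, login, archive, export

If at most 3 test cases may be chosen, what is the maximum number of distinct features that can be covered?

11

Choosing T1, T2, T7 covers {preview, print, filter, import, undo, login, sync, archive, share, search, export} — 11 features.
That is all 11 features.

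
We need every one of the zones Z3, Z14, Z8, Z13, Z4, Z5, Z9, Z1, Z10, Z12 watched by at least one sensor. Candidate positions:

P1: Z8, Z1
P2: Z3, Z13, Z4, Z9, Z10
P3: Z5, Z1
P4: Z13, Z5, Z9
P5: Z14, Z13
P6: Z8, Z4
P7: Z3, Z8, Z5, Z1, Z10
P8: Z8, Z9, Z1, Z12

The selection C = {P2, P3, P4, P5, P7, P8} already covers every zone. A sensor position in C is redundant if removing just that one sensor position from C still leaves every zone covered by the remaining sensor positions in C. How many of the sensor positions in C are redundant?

Drop P2: Z4 uncovered — not redundant.
Drop P3: the rest still cover every zone — redundant.
Drop P4: the rest still cover every zone — redundant.
Drop P5: Z14 uncovered — not redundant.
Drop P7: the rest still cover every zone — redundant.
Drop P8: Z12 uncovered — not redundant.
3 redundant: P3, P4, P7.

3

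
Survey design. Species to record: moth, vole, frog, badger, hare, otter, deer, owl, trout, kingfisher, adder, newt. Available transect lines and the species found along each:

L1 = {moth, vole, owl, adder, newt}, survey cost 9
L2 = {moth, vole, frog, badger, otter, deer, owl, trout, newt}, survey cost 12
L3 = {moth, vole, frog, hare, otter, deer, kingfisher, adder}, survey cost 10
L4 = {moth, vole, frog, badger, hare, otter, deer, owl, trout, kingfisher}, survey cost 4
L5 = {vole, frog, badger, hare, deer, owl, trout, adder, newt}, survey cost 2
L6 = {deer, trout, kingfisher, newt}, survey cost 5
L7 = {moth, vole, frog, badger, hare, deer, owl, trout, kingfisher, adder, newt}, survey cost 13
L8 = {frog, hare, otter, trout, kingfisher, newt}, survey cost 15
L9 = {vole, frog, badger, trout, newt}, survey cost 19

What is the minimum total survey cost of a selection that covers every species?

6

L4, L5 cover every species at survey cost 4 + 2 = 6.
Any cover uses at least 2 transects; among all covering selections none totals below 6.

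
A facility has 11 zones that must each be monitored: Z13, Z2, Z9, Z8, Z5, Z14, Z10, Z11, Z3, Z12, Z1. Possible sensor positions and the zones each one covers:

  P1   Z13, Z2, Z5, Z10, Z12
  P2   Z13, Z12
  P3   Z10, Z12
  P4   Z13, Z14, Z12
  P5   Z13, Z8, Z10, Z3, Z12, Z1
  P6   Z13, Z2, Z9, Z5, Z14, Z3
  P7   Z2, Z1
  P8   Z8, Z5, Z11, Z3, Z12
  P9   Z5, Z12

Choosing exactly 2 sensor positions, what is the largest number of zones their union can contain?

10

Choosing P5, P6 covers {Z13, Z2, Z9, Z8, Z5, Z14, Z10, Z3, Z12, Z1} — 10 zones.
No choice of 2 sensor positions does better; here Z11 is left uncovered.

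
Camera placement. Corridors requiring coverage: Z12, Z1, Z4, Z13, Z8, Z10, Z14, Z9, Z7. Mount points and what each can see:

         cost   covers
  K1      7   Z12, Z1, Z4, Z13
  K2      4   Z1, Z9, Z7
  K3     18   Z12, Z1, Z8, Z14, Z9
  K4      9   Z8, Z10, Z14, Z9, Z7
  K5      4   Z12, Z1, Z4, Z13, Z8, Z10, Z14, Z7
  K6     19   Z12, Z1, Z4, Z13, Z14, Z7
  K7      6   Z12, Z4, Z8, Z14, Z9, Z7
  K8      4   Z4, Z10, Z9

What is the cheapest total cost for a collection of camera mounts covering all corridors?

8

K2, K5 cover every corridor at cost 4 + 4 = 8.
Any cover uses at least 2 camera mounts; among all covering selections none totals below 8.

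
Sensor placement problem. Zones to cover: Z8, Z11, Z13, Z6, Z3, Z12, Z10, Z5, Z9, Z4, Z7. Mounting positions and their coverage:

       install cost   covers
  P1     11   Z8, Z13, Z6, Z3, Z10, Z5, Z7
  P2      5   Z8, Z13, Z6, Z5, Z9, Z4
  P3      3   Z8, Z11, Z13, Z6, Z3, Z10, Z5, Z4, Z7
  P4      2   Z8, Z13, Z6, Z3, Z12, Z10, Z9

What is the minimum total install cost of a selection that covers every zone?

5

P3, P4 cover every zone at install cost 3 + 2 = 5.
Any cover uses at least 2 sensor positions; among all covering selections none totals below 5.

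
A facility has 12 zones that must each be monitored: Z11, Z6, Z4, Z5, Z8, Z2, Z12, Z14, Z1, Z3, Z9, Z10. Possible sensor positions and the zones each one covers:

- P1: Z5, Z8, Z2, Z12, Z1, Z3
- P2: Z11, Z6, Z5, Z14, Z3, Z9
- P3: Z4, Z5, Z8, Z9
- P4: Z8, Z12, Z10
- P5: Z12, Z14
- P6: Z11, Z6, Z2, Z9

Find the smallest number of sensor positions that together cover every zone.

P1, P2, P3, P4 together cover {Z11, Z6, Z4, Z5, Z8, Z2, Z12, Z14, Z1, Z3, Z9, Z10} — every zone.
No 3 of the 6 sensor positions cover everything (all 20 triples fall short), so 4 is minimum.

4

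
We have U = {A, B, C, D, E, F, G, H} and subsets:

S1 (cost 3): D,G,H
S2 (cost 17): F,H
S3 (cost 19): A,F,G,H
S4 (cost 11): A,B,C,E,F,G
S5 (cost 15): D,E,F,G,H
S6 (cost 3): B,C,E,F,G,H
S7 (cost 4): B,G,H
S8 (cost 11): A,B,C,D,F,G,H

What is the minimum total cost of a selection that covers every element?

S1, S4 cover every element at cost 3 + 11 = 14.
Any cover uses at least 2 sets; among all covering selections none totals below 14.

14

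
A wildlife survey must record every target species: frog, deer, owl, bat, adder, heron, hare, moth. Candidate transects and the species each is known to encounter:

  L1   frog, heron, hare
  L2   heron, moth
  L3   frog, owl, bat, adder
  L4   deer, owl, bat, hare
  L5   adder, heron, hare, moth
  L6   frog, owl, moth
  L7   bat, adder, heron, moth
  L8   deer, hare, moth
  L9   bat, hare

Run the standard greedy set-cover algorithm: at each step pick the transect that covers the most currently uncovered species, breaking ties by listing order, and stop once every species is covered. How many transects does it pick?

3

Pick 1: L3 covers 4 new species (frog, owl, bat, adder).
Pick 2: L5 covers 3 new species (heron, hare, moth).
Pick 3: L4 covers 1 new species (deer).
Greedy uses 3 transects.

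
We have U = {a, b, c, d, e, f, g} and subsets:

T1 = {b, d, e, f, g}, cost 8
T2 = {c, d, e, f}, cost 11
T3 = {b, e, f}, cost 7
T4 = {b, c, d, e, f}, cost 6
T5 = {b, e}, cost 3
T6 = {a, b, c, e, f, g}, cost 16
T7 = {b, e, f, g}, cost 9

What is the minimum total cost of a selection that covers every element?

22

T4, T6 cover every element at cost 6 + 16 = 22.
Any cover uses at least 2 sets; among all covering selections none totals below 22.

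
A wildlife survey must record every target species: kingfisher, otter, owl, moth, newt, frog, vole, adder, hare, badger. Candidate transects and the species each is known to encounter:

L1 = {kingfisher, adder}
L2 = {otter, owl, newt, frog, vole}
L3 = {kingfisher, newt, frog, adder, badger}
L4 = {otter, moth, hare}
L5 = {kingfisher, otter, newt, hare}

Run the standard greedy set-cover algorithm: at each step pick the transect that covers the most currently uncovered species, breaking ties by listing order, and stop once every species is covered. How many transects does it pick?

Pick 1: L2 covers 5 new species (otter, owl, newt, frog, vole).
Pick 2: L3 covers 3 new species (kingfisher, adder, badger).
Pick 3: L4 covers 2 new species (moth, hare).
Greedy uses 3 transects.

3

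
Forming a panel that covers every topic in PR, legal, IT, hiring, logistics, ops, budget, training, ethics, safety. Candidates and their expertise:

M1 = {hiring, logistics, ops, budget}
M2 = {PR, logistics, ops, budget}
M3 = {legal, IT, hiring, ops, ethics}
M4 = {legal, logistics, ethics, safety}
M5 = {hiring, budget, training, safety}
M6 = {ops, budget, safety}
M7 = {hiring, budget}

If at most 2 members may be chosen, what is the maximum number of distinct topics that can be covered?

Choosing M2, M3 covers {PR, legal, IT, hiring, logistics, ops, budget, ethics} — 8 topics.
No choice of 2 members does better; here training, safety are left uncovered.

8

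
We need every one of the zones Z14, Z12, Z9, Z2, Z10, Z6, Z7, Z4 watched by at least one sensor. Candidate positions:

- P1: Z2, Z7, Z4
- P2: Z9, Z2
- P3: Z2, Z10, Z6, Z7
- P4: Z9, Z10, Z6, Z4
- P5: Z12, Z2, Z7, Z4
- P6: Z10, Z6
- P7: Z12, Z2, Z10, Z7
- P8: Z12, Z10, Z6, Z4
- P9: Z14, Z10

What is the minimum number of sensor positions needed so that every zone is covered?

P4, P5, P9 together cover {Z14, Z12, Z9, Z2, Z10, Z6, Z7, Z4} — every zone.
No 2 of the 9 sensor positions cover everything (all 36 pairs fall short), so 3 is minimum.
Greedy (largest uncovered first) would take P3, P4, P5, P9 — 4 sensor positions — but 3 suffice.

3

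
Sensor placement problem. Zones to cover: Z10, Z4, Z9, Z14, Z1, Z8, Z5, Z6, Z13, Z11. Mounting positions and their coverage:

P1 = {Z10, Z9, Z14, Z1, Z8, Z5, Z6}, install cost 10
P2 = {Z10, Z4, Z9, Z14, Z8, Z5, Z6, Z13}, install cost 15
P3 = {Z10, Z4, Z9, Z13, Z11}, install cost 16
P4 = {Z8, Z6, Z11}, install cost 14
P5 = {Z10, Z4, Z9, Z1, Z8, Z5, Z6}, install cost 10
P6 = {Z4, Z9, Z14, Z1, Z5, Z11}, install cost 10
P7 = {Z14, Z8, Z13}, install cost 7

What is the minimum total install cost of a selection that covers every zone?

25

P2, P6 cover every zone at install cost 15 + 10 = 25.
Any cover uses at least 2 sensor positions; among all covering selections none totals below 25.
Greedy by coverage-per-install cost would pick P1, P6, P7 for 27 — worse than the optimum 25.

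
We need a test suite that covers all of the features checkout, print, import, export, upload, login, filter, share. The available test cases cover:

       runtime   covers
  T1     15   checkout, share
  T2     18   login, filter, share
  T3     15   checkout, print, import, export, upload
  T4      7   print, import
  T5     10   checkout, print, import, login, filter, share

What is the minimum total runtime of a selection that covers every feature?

T3, T5 cover every feature at runtime 15 + 10 = 25.
Any cover uses at least 2 test cases; among all covering selections none totals below 25.

25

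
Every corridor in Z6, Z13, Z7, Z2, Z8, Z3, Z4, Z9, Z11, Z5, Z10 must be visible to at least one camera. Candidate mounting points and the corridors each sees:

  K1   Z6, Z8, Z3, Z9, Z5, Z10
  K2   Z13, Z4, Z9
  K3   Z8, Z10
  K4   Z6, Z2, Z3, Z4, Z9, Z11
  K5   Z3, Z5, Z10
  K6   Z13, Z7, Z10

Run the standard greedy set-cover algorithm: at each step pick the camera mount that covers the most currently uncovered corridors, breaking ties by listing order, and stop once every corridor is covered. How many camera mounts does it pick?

Pick 1: K1 covers 6 new corridors (Z6, Z8, Z3, Z9, Z5, Z10).
Pick 2: K4 covers 3 new corridors (Z2, Z4, Z11).
Pick 3: K6 covers 2 new corridors (Z13, Z7).
Greedy uses 3 camera mounts.

3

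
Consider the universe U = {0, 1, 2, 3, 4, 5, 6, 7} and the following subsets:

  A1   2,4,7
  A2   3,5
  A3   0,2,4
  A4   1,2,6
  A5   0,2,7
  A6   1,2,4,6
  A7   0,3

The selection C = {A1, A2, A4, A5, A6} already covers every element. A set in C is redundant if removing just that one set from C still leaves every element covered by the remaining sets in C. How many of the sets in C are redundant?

3

Drop A1: the rest still cover every element — redundant.
Drop A2: 3, 5 uncovered — not redundant.
Drop A4: the rest still cover every element — redundant.
Drop A5: 0 uncovered — not redundant.
Drop A6: the rest still cover every element — redundant.
3 redundant: A1, A4, A6.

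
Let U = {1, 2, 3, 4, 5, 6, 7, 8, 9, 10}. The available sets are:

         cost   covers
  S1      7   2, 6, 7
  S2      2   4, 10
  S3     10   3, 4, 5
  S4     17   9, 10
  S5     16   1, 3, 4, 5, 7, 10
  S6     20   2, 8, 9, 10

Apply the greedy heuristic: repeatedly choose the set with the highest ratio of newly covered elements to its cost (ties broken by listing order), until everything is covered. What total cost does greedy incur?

Pick 1: S2 adds 2 new (4, 10) at cost 2 (ratio 2/2).
Pick 2: S1 adds 3 new (2, 6, 7) at cost 7 (ratio 3/7).
Pick 3: S3 adds 2 new (3, 5) at cost 10 (ratio 2/10).
Pick 4: S6 adds 2 new (8, 9) at cost 20 (ratio 2/20).
Pick 5: S5 adds 1 new (1) at cost 16 (ratio 1/16).
Greedy total cost: 2 + 7 + 10 + 20 + 16 = 55. (The true optimum is 43, so greedy overshoots here.)

55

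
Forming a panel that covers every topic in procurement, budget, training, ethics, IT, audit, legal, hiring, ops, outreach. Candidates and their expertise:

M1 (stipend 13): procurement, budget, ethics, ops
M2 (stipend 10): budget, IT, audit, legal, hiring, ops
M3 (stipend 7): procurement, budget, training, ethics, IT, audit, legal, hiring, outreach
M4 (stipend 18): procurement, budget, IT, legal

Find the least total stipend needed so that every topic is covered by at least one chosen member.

17

M2, M3 cover every topic at stipend 10 + 7 = 17.
Any cover uses at least 2 members; among all covering selections none totals below 17.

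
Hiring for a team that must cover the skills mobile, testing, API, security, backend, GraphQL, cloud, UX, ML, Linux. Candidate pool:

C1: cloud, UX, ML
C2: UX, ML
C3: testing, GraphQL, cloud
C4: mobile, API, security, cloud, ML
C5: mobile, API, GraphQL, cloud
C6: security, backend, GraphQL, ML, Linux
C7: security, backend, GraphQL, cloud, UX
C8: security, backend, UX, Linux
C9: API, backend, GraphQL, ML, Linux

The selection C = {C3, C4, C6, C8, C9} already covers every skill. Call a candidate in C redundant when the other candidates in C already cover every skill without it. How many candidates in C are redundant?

Drop C3: testing uncovered — not redundant.
Drop C4: mobile uncovered — not redundant.
Drop C6: the rest still cover every skill — redundant.
Drop C8: UX uncovered — not redundant.
Drop C9: the rest still cover every skill — redundant.
2 redundant: C6, C9.

2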